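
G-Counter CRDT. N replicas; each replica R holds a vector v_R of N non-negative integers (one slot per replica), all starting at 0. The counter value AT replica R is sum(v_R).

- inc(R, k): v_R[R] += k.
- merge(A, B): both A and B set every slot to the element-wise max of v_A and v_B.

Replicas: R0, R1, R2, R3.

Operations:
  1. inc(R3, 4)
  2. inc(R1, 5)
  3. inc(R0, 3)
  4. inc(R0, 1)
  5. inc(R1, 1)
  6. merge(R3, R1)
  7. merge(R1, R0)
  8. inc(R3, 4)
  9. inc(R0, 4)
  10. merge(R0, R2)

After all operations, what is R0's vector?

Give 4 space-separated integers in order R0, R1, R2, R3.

Op 1: inc R3 by 4 -> R3=(0,0,0,4) value=4
Op 2: inc R1 by 5 -> R1=(0,5,0,0) value=5
Op 3: inc R0 by 3 -> R0=(3,0,0,0) value=3
Op 4: inc R0 by 1 -> R0=(4,0,0,0) value=4
Op 5: inc R1 by 1 -> R1=(0,6,0,0) value=6
Op 6: merge R3<->R1 -> R3=(0,6,0,4) R1=(0,6,0,4)
Op 7: merge R1<->R0 -> R1=(4,6,0,4) R0=(4,6,0,4)
Op 8: inc R3 by 4 -> R3=(0,6,0,8) value=14
Op 9: inc R0 by 4 -> R0=(8,6,0,4) value=18
Op 10: merge R0<->R2 -> R0=(8,6,0,4) R2=(8,6,0,4)

Answer: 8 6 0 4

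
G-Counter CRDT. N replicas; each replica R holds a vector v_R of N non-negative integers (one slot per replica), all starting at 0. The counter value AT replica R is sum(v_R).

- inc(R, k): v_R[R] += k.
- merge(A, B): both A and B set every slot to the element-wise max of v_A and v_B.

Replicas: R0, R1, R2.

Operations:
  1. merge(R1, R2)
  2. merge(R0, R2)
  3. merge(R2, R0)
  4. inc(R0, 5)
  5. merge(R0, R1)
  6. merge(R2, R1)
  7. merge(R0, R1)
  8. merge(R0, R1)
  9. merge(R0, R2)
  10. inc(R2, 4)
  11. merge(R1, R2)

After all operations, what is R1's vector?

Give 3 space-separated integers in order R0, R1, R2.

Op 1: merge R1<->R2 -> R1=(0,0,0) R2=(0,0,0)
Op 2: merge R0<->R2 -> R0=(0,0,0) R2=(0,0,0)
Op 3: merge R2<->R0 -> R2=(0,0,0) R0=(0,0,0)
Op 4: inc R0 by 5 -> R0=(5,0,0) value=5
Op 5: merge R0<->R1 -> R0=(5,0,0) R1=(5,0,0)
Op 6: merge R2<->R1 -> R2=(5,0,0) R1=(5,0,0)
Op 7: merge R0<->R1 -> R0=(5,0,0) R1=(5,0,0)
Op 8: merge R0<->R1 -> R0=(5,0,0) R1=(5,0,0)
Op 9: merge R0<->R2 -> R0=(5,0,0) R2=(5,0,0)
Op 10: inc R2 by 4 -> R2=(5,0,4) value=9
Op 11: merge R1<->R2 -> R1=(5,0,4) R2=(5,0,4)

Answer: 5 0 4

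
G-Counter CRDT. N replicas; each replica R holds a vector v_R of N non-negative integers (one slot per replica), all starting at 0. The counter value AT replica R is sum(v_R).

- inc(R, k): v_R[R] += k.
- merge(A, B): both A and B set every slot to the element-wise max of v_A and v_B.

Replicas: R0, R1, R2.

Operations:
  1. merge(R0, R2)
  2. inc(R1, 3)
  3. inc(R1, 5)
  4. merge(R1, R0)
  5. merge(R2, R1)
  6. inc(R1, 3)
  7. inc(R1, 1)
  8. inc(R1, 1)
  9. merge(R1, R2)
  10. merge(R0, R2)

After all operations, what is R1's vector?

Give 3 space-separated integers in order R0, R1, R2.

Op 1: merge R0<->R2 -> R0=(0,0,0) R2=(0,0,0)
Op 2: inc R1 by 3 -> R1=(0,3,0) value=3
Op 3: inc R1 by 5 -> R1=(0,8,0) value=8
Op 4: merge R1<->R0 -> R1=(0,8,0) R0=(0,8,0)
Op 5: merge R2<->R1 -> R2=(0,8,0) R1=(0,8,0)
Op 6: inc R1 by 3 -> R1=(0,11,0) value=11
Op 7: inc R1 by 1 -> R1=(0,12,0) value=12
Op 8: inc R1 by 1 -> R1=(0,13,0) value=13
Op 9: merge R1<->R2 -> R1=(0,13,0) R2=(0,13,0)
Op 10: merge R0<->R2 -> R0=(0,13,0) R2=(0,13,0)

Answer: 0 13 0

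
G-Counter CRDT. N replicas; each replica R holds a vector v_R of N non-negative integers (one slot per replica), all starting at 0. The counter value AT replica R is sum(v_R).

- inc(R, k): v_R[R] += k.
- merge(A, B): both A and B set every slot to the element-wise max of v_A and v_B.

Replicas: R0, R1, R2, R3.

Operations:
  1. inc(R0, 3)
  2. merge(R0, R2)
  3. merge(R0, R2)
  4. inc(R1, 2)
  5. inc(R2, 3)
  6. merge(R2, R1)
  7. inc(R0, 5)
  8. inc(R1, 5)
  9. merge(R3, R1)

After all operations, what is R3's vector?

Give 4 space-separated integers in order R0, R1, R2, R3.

Answer: 3 7 3 0

Derivation:
Op 1: inc R0 by 3 -> R0=(3,0,0,0) value=3
Op 2: merge R0<->R2 -> R0=(3,0,0,0) R2=(3,0,0,0)
Op 3: merge R0<->R2 -> R0=(3,0,0,0) R2=(3,0,0,0)
Op 4: inc R1 by 2 -> R1=(0,2,0,0) value=2
Op 5: inc R2 by 3 -> R2=(3,0,3,0) value=6
Op 6: merge R2<->R1 -> R2=(3,2,3,0) R1=(3,2,3,0)
Op 7: inc R0 by 5 -> R0=(8,0,0,0) value=8
Op 8: inc R1 by 5 -> R1=(3,7,3,0) value=13
Op 9: merge R3<->R1 -> R3=(3,7,3,0) R1=(3,7,3,0)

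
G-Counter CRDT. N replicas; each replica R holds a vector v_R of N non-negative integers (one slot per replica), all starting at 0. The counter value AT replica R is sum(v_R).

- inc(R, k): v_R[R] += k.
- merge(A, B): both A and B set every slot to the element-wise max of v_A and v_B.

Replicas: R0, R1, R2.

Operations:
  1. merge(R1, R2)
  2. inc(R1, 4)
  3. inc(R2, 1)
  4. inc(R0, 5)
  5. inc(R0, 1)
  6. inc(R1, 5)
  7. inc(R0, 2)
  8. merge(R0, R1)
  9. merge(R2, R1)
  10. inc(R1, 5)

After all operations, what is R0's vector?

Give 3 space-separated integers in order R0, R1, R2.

Op 1: merge R1<->R2 -> R1=(0,0,0) R2=(0,0,0)
Op 2: inc R1 by 4 -> R1=(0,4,0) value=4
Op 3: inc R2 by 1 -> R2=(0,0,1) value=1
Op 4: inc R0 by 5 -> R0=(5,0,0) value=5
Op 5: inc R0 by 1 -> R0=(6,0,0) value=6
Op 6: inc R1 by 5 -> R1=(0,9,0) value=9
Op 7: inc R0 by 2 -> R0=(8,0,0) value=8
Op 8: merge R0<->R1 -> R0=(8,9,0) R1=(8,9,0)
Op 9: merge R2<->R1 -> R2=(8,9,1) R1=(8,9,1)
Op 10: inc R1 by 5 -> R1=(8,14,1) value=23

Answer: 8 9 0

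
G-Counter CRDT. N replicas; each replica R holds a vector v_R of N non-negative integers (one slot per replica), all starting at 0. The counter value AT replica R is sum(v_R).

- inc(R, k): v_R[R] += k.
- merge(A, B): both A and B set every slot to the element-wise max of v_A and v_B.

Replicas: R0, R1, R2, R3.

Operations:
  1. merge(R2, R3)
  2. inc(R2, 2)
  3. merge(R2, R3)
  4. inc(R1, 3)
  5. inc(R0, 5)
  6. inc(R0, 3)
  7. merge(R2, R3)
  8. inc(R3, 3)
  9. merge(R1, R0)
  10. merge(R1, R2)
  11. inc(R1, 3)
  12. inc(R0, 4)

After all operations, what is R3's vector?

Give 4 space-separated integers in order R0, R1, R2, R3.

Answer: 0 0 2 3

Derivation:
Op 1: merge R2<->R3 -> R2=(0,0,0,0) R3=(0,0,0,0)
Op 2: inc R2 by 2 -> R2=(0,0,2,0) value=2
Op 3: merge R2<->R3 -> R2=(0,0,2,0) R3=(0,0,2,0)
Op 4: inc R1 by 3 -> R1=(0,3,0,0) value=3
Op 5: inc R0 by 5 -> R0=(5,0,0,0) value=5
Op 6: inc R0 by 3 -> R0=(8,0,0,0) value=8
Op 7: merge R2<->R3 -> R2=(0,0,2,0) R3=(0,0,2,0)
Op 8: inc R3 by 3 -> R3=(0,0,2,3) value=5
Op 9: merge R1<->R0 -> R1=(8,3,0,0) R0=(8,3,0,0)
Op 10: merge R1<->R2 -> R1=(8,3,2,0) R2=(8,3,2,0)
Op 11: inc R1 by 3 -> R1=(8,6,2,0) value=16
Op 12: inc R0 by 4 -> R0=(12,3,0,0) value=15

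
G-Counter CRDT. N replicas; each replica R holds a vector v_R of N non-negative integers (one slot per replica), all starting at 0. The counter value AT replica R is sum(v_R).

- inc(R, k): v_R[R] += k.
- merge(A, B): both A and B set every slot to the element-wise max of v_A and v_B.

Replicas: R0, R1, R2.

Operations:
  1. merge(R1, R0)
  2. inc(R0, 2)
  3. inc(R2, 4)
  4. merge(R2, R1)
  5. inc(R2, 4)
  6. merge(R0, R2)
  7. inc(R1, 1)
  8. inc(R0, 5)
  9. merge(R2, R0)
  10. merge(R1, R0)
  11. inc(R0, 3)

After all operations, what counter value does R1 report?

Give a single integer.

Answer: 16

Derivation:
Op 1: merge R1<->R0 -> R1=(0,0,0) R0=(0,0,0)
Op 2: inc R0 by 2 -> R0=(2,0,0) value=2
Op 3: inc R2 by 4 -> R2=(0,0,4) value=4
Op 4: merge R2<->R1 -> R2=(0,0,4) R1=(0,0,4)
Op 5: inc R2 by 4 -> R2=(0,0,8) value=8
Op 6: merge R0<->R2 -> R0=(2,0,8) R2=(2,0,8)
Op 7: inc R1 by 1 -> R1=(0,1,4) value=5
Op 8: inc R0 by 5 -> R0=(7,0,8) value=15
Op 9: merge R2<->R0 -> R2=(7,0,8) R0=(7,0,8)
Op 10: merge R1<->R0 -> R1=(7,1,8) R0=(7,1,8)
Op 11: inc R0 by 3 -> R0=(10,1,8) value=19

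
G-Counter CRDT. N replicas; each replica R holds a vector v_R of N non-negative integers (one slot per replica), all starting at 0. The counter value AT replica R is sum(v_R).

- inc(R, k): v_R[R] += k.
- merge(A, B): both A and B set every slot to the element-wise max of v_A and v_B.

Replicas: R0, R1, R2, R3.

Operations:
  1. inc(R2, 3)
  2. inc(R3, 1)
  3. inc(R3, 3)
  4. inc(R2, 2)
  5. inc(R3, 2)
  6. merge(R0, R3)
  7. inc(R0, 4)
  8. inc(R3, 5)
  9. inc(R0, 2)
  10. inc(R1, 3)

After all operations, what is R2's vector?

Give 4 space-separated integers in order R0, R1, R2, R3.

Answer: 0 0 5 0

Derivation:
Op 1: inc R2 by 3 -> R2=(0,0,3,0) value=3
Op 2: inc R3 by 1 -> R3=(0,0,0,1) value=1
Op 3: inc R3 by 3 -> R3=(0,0,0,4) value=4
Op 4: inc R2 by 2 -> R2=(0,0,5,0) value=5
Op 5: inc R3 by 2 -> R3=(0,0,0,6) value=6
Op 6: merge R0<->R3 -> R0=(0,0,0,6) R3=(0,0,0,6)
Op 7: inc R0 by 4 -> R0=(4,0,0,6) value=10
Op 8: inc R3 by 5 -> R3=(0,0,0,11) value=11
Op 9: inc R0 by 2 -> R0=(6,0,0,6) value=12
Op 10: inc R1 by 3 -> R1=(0,3,0,0) value=3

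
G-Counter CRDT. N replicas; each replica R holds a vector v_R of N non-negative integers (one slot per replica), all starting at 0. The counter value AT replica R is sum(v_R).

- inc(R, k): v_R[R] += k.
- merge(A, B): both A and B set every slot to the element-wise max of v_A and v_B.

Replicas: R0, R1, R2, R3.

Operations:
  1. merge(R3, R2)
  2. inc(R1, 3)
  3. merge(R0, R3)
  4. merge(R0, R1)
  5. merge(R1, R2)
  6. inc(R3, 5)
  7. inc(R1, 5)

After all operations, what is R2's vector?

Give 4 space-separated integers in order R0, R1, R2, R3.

Op 1: merge R3<->R2 -> R3=(0,0,0,0) R2=(0,0,0,0)
Op 2: inc R1 by 3 -> R1=(0,3,0,0) value=3
Op 3: merge R0<->R3 -> R0=(0,0,0,0) R3=(0,0,0,0)
Op 4: merge R0<->R1 -> R0=(0,3,0,0) R1=(0,3,0,0)
Op 5: merge R1<->R2 -> R1=(0,3,0,0) R2=(0,3,0,0)
Op 6: inc R3 by 5 -> R3=(0,0,0,5) value=5
Op 7: inc R1 by 5 -> R1=(0,8,0,0) value=8

Answer: 0 3 0 0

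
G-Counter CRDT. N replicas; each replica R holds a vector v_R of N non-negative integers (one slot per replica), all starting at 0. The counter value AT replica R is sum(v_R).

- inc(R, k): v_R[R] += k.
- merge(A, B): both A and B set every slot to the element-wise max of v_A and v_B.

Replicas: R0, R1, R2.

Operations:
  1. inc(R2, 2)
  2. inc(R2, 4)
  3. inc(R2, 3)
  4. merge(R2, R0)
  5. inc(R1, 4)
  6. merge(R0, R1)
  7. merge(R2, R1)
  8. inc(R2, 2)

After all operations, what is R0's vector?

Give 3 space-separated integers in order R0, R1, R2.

Answer: 0 4 9

Derivation:
Op 1: inc R2 by 2 -> R2=(0,0,2) value=2
Op 2: inc R2 by 4 -> R2=(0,0,6) value=6
Op 3: inc R2 by 3 -> R2=(0,0,9) value=9
Op 4: merge R2<->R0 -> R2=(0,0,9) R0=(0,0,9)
Op 5: inc R1 by 4 -> R1=(0,4,0) value=4
Op 6: merge R0<->R1 -> R0=(0,4,9) R1=(0,4,9)
Op 7: merge R2<->R1 -> R2=(0,4,9) R1=(0,4,9)
Op 8: inc R2 by 2 -> R2=(0,4,11) value=15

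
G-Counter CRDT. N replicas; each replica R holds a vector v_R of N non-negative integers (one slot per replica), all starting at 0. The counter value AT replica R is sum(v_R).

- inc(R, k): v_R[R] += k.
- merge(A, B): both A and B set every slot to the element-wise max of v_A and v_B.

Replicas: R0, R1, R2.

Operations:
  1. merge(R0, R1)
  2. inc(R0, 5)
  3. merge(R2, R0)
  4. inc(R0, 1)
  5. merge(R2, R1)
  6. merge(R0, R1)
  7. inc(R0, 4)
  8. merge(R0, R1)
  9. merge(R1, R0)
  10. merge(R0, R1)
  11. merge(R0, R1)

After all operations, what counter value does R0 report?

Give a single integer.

Answer: 10

Derivation:
Op 1: merge R0<->R1 -> R0=(0,0,0) R1=(0,0,0)
Op 2: inc R0 by 5 -> R0=(5,0,0) value=5
Op 3: merge R2<->R0 -> R2=(5,0,0) R0=(5,0,0)
Op 4: inc R0 by 1 -> R0=(6,0,0) value=6
Op 5: merge R2<->R1 -> R2=(5,0,0) R1=(5,0,0)
Op 6: merge R0<->R1 -> R0=(6,0,0) R1=(6,0,0)
Op 7: inc R0 by 4 -> R0=(10,0,0) value=10
Op 8: merge R0<->R1 -> R0=(10,0,0) R1=(10,0,0)
Op 9: merge R1<->R0 -> R1=(10,0,0) R0=(10,0,0)
Op 10: merge R0<->R1 -> R0=(10,0,0) R1=(10,0,0)
Op 11: merge R0<->R1 -> R0=(10,0,0) R1=(10,0,0)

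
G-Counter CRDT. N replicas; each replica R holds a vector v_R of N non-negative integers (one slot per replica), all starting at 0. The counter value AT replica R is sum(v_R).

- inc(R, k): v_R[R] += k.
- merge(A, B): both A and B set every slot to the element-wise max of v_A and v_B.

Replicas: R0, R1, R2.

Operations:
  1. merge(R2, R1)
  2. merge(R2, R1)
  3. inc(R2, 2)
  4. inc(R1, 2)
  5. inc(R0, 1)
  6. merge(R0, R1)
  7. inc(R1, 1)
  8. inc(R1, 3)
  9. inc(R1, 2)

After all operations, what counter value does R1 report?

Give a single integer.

Op 1: merge R2<->R1 -> R2=(0,0,0) R1=(0,0,0)
Op 2: merge R2<->R1 -> R2=(0,0,0) R1=(0,0,0)
Op 3: inc R2 by 2 -> R2=(0,0,2) value=2
Op 4: inc R1 by 2 -> R1=(0,2,0) value=2
Op 5: inc R0 by 1 -> R0=(1,0,0) value=1
Op 6: merge R0<->R1 -> R0=(1,2,0) R1=(1,2,0)
Op 7: inc R1 by 1 -> R1=(1,3,0) value=4
Op 8: inc R1 by 3 -> R1=(1,6,0) value=7
Op 9: inc R1 by 2 -> R1=(1,8,0) value=9

Answer: 9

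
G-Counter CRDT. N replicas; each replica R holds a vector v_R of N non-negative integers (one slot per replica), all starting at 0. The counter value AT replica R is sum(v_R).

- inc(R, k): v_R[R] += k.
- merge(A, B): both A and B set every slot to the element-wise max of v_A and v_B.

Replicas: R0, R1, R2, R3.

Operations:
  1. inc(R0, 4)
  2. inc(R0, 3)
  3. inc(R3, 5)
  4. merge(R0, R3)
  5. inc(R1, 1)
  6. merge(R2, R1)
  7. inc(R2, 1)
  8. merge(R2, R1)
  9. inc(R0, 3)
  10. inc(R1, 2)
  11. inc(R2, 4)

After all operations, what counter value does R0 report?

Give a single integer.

Answer: 15

Derivation:
Op 1: inc R0 by 4 -> R0=(4,0,0,0) value=4
Op 2: inc R0 by 3 -> R0=(7,0,0,0) value=7
Op 3: inc R3 by 5 -> R3=(0,0,0,5) value=5
Op 4: merge R0<->R3 -> R0=(7,0,0,5) R3=(7,0,0,5)
Op 5: inc R1 by 1 -> R1=(0,1,0,0) value=1
Op 6: merge R2<->R1 -> R2=(0,1,0,0) R1=(0,1,0,0)
Op 7: inc R2 by 1 -> R2=(0,1,1,0) value=2
Op 8: merge R2<->R1 -> R2=(0,1,1,0) R1=(0,1,1,0)
Op 9: inc R0 by 3 -> R0=(10,0,0,5) value=15
Op 10: inc R1 by 2 -> R1=(0,3,1,0) value=4
Op 11: inc R2 by 4 -> R2=(0,1,5,0) value=6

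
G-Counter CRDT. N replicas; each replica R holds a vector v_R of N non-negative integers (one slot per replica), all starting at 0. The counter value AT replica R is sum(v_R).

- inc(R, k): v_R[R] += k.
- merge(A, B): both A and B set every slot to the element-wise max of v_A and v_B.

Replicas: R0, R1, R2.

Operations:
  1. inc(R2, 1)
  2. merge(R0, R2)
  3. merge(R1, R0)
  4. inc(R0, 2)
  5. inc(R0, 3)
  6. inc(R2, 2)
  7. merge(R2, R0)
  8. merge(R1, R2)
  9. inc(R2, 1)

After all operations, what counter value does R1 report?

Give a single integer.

Answer: 8

Derivation:
Op 1: inc R2 by 1 -> R2=(0,0,1) value=1
Op 2: merge R0<->R2 -> R0=(0,0,1) R2=(0,0,1)
Op 3: merge R1<->R0 -> R1=(0,0,1) R0=(0,0,1)
Op 4: inc R0 by 2 -> R0=(2,0,1) value=3
Op 5: inc R0 by 3 -> R0=(5,0,1) value=6
Op 6: inc R2 by 2 -> R2=(0,0,3) value=3
Op 7: merge R2<->R0 -> R2=(5,0,3) R0=(5,0,3)
Op 8: merge R1<->R2 -> R1=(5,0,3) R2=(5,0,3)
Op 9: inc R2 by 1 -> R2=(5,0,4) value=9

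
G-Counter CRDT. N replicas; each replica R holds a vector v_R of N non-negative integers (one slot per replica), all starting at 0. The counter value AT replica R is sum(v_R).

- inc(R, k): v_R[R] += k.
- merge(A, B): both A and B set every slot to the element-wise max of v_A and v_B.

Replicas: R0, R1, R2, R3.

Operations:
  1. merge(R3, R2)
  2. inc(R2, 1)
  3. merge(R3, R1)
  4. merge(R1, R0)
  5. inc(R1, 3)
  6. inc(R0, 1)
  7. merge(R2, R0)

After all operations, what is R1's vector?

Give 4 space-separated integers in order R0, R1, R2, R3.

Answer: 0 3 0 0

Derivation:
Op 1: merge R3<->R2 -> R3=(0,0,0,0) R2=(0,0,0,0)
Op 2: inc R2 by 1 -> R2=(0,0,1,0) value=1
Op 3: merge R3<->R1 -> R3=(0,0,0,0) R1=(0,0,0,0)
Op 4: merge R1<->R0 -> R1=(0,0,0,0) R0=(0,0,0,0)
Op 5: inc R1 by 3 -> R1=(0,3,0,0) value=3
Op 6: inc R0 by 1 -> R0=(1,0,0,0) value=1
Op 7: merge R2<->R0 -> R2=(1,0,1,0) R0=(1,0,1,0)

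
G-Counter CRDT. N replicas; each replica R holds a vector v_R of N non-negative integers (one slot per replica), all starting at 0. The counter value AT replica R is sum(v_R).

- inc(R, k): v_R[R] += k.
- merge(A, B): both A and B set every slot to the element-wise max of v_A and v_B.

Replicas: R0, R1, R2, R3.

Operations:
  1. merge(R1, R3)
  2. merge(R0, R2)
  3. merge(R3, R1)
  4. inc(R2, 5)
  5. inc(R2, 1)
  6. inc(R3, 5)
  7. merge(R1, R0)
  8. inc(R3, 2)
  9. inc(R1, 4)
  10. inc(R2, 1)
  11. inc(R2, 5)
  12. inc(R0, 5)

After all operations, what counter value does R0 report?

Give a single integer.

Op 1: merge R1<->R3 -> R1=(0,0,0,0) R3=(0,0,0,0)
Op 2: merge R0<->R2 -> R0=(0,0,0,0) R2=(0,0,0,0)
Op 3: merge R3<->R1 -> R3=(0,0,0,0) R1=(0,0,0,0)
Op 4: inc R2 by 5 -> R2=(0,0,5,0) value=5
Op 5: inc R2 by 1 -> R2=(0,0,6,0) value=6
Op 6: inc R3 by 5 -> R3=(0,0,0,5) value=5
Op 7: merge R1<->R0 -> R1=(0,0,0,0) R0=(0,0,0,0)
Op 8: inc R3 by 2 -> R3=(0,0,0,7) value=7
Op 9: inc R1 by 4 -> R1=(0,4,0,0) value=4
Op 10: inc R2 by 1 -> R2=(0,0,7,0) value=7
Op 11: inc R2 by 5 -> R2=(0,0,12,0) value=12
Op 12: inc R0 by 5 -> R0=(5,0,0,0) value=5

Answer: 5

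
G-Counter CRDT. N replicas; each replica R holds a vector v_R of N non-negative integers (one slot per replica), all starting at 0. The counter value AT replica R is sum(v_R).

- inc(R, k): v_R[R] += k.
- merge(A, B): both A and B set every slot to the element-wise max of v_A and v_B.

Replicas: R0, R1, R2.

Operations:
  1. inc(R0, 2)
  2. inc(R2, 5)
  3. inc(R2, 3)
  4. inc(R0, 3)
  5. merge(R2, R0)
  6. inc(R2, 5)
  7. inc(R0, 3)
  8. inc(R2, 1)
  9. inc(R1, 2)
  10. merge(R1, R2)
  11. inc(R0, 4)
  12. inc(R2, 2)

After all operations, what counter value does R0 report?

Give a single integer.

Op 1: inc R0 by 2 -> R0=(2,0,0) value=2
Op 2: inc R2 by 5 -> R2=(0,0,5) value=5
Op 3: inc R2 by 3 -> R2=(0,0,8) value=8
Op 4: inc R0 by 3 -> R0=(5,0,0) value=5
Op 5: merge R2<->R0 -> R2=(5,0,8) R0=(5,0,8)
Op 6: inc R2 by 5 -> R2=(5,0,13) value=18
Op 7: inc R0 by 3 -> R0=(8,0,8) value=16
Op 8: inc R2 by 1 -> R2=(5,0,14) value=19
Op 9: inc R1 by 2 -> R1=(0,2,0) value=2
Op 10: merge R1<->R2 -> R1=(5,2,14) R2=(5,2,14)
Op 11: inc R0 by 4 -> R0=(12,0,8) value=20
Op 12: inc R2 by 2 -> R2=(5,2,16) value=23

Answer: 20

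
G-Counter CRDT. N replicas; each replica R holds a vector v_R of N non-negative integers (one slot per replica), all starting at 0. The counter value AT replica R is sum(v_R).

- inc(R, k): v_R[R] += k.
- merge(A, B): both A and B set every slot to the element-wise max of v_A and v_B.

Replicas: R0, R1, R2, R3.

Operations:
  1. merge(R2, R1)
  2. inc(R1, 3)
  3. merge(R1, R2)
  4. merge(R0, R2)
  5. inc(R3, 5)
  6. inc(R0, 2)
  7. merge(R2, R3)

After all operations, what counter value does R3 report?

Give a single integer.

Answer: 8

Derivation:
Op 1: merge R2<->R1 -> R2=(0,0,0,0) R1=(0,0,0,0)
Op 2: inc R1 by 3 -> R1=(0,3,0,0) value=3
Op 3: merge R1<->R2 -> R1=(0,3,0,0) R2=(0,3,0,0)
Op 4: merge R0<->R2 -> R0=(0,3,0,0) R2=(0,3,0,0)
Op 5: inc R3 by 5 -> R3=(0,0,0,5) value=5
Op 6: inc R0 by 2 -> R0=(2,3,0,0) value=5
Op 7: merge R2<->R3 -> R2=(0,3,0,5) R3=(0,3,0,5)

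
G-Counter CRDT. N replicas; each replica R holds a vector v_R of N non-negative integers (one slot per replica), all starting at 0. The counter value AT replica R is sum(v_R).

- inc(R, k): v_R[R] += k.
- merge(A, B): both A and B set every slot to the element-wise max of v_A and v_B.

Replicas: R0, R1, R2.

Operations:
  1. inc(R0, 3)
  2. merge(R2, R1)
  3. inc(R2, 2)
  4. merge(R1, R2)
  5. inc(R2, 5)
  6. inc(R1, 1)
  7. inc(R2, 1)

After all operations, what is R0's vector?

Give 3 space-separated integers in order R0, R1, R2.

Answer: 3 0 0

Derivation:
Op 1: inc R0 by 3 -> R0=(3,0,0) value=3
Op 2: merge R2<->R1 -> R2=(0,0,0) R1=(0,0,0)
Op 3: inc R2 by 2 -> R2=(0,0,2) value=2
Op 4: merge R1<->R2 -> R1=(0,0,2) R2=(0,0,2)
Op 5: inc R2 by 5 -> R2=(0,0,7) value=7
Op 6: inc R1 by 1 -> R1=(0,1,2) value=3
Op 7: inc R2 by 1 -> R2=(0,0,8) value=8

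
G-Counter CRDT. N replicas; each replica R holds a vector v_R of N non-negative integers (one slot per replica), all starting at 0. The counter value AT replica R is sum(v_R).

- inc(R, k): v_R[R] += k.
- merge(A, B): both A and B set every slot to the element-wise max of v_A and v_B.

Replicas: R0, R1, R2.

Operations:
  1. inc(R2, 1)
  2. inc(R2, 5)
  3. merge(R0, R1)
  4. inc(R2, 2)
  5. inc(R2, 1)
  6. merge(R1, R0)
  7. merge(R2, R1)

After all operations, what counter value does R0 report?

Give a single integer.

Op 1: inc R2 by 1 -> R2=(0,0,1) value=1
Op 2: inc R2 by 5 -> R2=(0,0,6) value=6
Op 3: merge R0<->R1 -> R0=(0,0,0) R1=(0,0,0)
Op 4: inc R2 by 2 -> R2=(0,0,8) value=8
Op 5: inc R2 by 1 -> R2=(0,0,9) value=9
Op 6: merge R1<->R0 -> R1=(0,0,0) R0=(0,0,0)
Op 7: merge R2<->R1 -> R2=(0,0,9) R1=(0,0,9)

Answer: 0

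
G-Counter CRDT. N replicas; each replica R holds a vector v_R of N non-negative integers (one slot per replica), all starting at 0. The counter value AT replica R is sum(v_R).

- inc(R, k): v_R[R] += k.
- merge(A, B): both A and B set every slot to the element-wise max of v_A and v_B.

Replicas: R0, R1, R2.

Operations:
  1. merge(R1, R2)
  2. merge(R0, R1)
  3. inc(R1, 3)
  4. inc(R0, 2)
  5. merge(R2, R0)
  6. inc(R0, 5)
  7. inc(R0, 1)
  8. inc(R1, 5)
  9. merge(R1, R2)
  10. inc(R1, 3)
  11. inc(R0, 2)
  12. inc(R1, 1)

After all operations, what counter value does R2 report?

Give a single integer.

Op 1: merge R1<->R2 -> R1=(0,0,0) R2=(0,0,0)
Op 2: merge R0<->R1 -> R0=(0,0,0) R1=(0,0,0)
Op 3: inc R1 by 3 -> R1=(0,3,0) value=3
Op 4: inc R0 by 2 -> R0=(2,0,0) value=2
Op 5: merge R2<->R0 -> R2=(2,0,0) R0=(2,0,0)
Op 6: inc R0 by 5 -> R0=(7,0,0) value=7
Op 7: inc R0 by 1 -> R0=(8,0,0) value=8
Op 8: inc R1 by 5 -> R1=(0,8,0) value=8
Op 9: merge R1<->R2 -> R1=(2,8,0) R2=(2,8,0)
Op 10: inc R1 by 3 -> R1=(2,11,0) value=13
Op 11: inc R0 by 2 -> R0=(10,0,0) value=10
Op 12: inc R1 by 1 -> R1=(2,12,0) value=14

Answer: 10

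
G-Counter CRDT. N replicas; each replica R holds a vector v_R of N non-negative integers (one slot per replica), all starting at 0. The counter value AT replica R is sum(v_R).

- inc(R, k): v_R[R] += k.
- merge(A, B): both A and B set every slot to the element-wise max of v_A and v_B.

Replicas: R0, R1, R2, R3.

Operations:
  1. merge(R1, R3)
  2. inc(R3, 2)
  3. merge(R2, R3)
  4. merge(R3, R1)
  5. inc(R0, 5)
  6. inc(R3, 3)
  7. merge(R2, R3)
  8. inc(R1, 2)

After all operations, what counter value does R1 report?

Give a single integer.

Answer: 4

Derivation:
Op 1: merge R1<->R3 -> R1=(0,0,0,0) R3=(0,0,0,0)
Op 2: inc R3 by 2 -> R3=(0,0,0,2) value=2
Op 3: merge R2<->R3 -> R2=(0,0,0,2) R3=(0,0,0,2)
Op 4: merge R3<->R1 -> R3=(0,0,0,2) R1=(0,0,0,2)
Op 5: inc R0 by 5 -> R0=(5,0,0,0) value=5
Op 6: inc R3 by 3 -> R3=(0,0,0,5) value=5
Op 7: merge R2<->R3 -> R2=(0,0,0,5) R3=(0,0,0,5)
Op 8: inc R1 by 2 -> R1=(0,2,0,2) value=4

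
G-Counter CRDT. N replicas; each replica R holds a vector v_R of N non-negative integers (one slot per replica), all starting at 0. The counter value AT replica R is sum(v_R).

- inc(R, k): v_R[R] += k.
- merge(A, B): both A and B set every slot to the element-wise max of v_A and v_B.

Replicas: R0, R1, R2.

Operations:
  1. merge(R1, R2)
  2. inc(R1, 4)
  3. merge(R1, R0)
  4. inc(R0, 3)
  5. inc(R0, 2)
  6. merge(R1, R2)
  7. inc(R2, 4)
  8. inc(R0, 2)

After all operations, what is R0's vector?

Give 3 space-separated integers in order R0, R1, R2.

Answer: 7 4 0

Derivation:
Op 1: merge R1<->R2 -> R1=(0,0,0) R2=(0,0,0)
Op 2: inc R1 by 4 -> R1=(0,4,0) value=4
Op 3: merge R1<->R0 -> R1=(0,4,0) R0=(0,4,0)
Op 4: inc R0 by 3 -> R0=(3,4,0) value=7
Op 5: inc R0 by 2 -> R0=(5,4,0) value=9
Op 6: merge R1<->R2 -> R1=(0,4,0) R2=(0,4,0)
Op 7: inc R2 by 4 -> R2=(0,4,4) value=8
Op 8: inc R0 by 2 -> R0=(7,4,0) value=11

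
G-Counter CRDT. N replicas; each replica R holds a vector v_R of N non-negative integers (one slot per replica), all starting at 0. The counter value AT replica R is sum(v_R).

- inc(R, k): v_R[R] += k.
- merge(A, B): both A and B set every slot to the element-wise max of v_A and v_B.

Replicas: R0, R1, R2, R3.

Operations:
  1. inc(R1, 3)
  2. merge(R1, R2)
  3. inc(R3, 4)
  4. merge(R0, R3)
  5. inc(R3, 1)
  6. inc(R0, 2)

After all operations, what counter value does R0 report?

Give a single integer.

Op 1: inc R1 by 3 -> R1=(0,3,0,0) value=3
Op 2: merge R1<->R2 -> R1=(0,3,0,0) R2=(0,3,0,0)
Op 3: inc R3 by 4 -> R3=(0,0,0,4) value=4
Op 4: merge R0<->R3 -> R0=(0,0,0,4) R3=(0,0,0,4)
Op 5: inc R3 by 1 -> R3=(0,0,0,5) value=5
Op 6: inc R0 by 2 -> R0=(2,0,0,4) value=6

Answer: 6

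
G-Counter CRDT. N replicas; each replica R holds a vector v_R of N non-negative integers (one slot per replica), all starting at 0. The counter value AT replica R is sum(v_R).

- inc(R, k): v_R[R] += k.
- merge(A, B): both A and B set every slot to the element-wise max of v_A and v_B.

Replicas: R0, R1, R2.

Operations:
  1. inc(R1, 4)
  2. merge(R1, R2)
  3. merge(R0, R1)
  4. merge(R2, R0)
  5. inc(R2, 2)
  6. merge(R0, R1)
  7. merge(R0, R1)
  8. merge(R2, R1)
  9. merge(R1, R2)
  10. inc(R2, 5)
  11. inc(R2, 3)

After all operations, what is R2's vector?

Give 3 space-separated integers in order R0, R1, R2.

Op 1: inc R1 by 4 -> R1=(0,4,0) value=4
Op 2: merge R1<->R2 -> R1=(0,4,0) R2=(0,4,0)
Op 3: merge R0<->R1 -> R0=(0,4,0) R1=(0,4,0)
Op 4: merge R2<->R0 -> R2=(0,4,0) R0=(0,4,0)
Op 5: inc R2 by 2 -> R2=(0,4,2) value=6
Op 6: merge R0<->R1 -> R0=(0,4,0) R1=(0,4,0)
Op 7: merge R0<->R1 -> R0=(0,4,0) R1=(0,4,0)
Op 8: merge R2<->R1 -> R2=(0,4,2) R1=(0,4,2)
Op 9: merge R1<->R2 -> R1=(0,4,2) R2=(0,4,2)
Op 10: inc R2 by 5 -> R2=(0,4,7) value=11
Op 11: inc R2 by 3 -> R2=(0,4,10) value=14

Answer: 0 4 10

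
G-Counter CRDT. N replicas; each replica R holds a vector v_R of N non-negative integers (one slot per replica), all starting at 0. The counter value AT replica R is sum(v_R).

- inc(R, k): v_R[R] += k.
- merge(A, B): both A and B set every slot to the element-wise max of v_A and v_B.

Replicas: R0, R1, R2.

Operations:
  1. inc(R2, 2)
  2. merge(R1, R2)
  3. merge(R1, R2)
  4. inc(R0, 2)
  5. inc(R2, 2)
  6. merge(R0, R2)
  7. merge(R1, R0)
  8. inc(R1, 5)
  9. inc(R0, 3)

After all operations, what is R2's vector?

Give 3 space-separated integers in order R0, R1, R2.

Answer: 2 0 4

Derivation:
Op 1: inc R2 by 2 -> R2=(0,0,2) value=2
Op 2: merge R1<->R2 -> R1=(0,0,2) R2=(0,0,2)
Op 3: merge R1<->R2 -> R1=(0,0,2) R2=(0,0,2)
Op 4: inc R0 by 2 -> R0=(2,0,0) value=2
Op 5: inc R2 by 2 -> R2=(0,0,4) value=4
Op 6: merge R0<->R2 -> R0=(2,0,4) R2=(2,0,4)
Op 7: merge R1<->R0 -> R1=(2,0,4) R0=(2,0,4)
Op 8: inc R1 by 5 -> R1=(2,5,4) value=11
Op 9: inc R0 by 3 -> R0=(5,0,4) value=9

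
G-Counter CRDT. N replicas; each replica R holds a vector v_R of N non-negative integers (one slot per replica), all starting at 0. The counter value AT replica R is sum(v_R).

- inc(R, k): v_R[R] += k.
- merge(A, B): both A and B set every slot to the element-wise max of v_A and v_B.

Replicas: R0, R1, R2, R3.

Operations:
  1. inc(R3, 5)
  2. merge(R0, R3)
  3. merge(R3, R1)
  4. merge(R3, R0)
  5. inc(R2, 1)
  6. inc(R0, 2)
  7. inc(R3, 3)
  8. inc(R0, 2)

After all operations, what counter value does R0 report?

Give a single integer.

Op 1: inc R3 by 5 -> R3=(0,0,0,5) value=5
Op 2: merge R0<->R3 -> R0=(0,0,0,5) R3=(0,0,0,5)
Op 3: merge R3<->R1 -> R3=(0,0,0,5) R1=(0,0,0,5)
Op 4: merge R3<->R0 -> R3=(0,0,0,5) R0=(0,0,0,5)
Op 5: inc R2 by 1 -> R2=(0,0,1,0) value=1
Op 6: inc R0 by 2 -> R0=(2,0,0,5) value=7
Op 7: inc R3 by 3 -> R3=(0,0,0,8) value=8
Op 8: inc R0 by 2 -> R0=(4,0,0,5) value=9

Answer: 9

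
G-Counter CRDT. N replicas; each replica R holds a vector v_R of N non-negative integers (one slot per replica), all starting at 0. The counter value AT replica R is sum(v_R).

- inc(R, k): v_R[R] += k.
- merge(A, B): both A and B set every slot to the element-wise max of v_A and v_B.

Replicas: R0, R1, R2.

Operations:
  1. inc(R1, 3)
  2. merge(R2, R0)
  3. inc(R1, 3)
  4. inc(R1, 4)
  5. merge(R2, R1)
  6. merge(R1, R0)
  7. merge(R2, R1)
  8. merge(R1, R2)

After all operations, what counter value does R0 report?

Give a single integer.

Answer: 10

Derivation:
Op 1: inc R1 by 3 -> R1=(0,3,0) value=3
Op 2: merge R2<->R0 -> R2=(0,0,0) R0=(0,0,0)
Op 3: inc R1 by 3 -> R1=(0,6,0) value=6
Op 4: inc R1 by 4 -> R1=(0,10,0) value=10
Op 5: merge R2<->R1 -> R2=(0,10,0) R1=(0,10,0)
Op 6: merge R1<->R0 -> R1=(0,10,0) R0=(0,10,0)
Op 7: merge R2<->R1 -> R2=(0,10,0) R1=(0,10,0)
Op 8: merge R1<->R2 -> R1=(0,10,0) R2=(0,10,0)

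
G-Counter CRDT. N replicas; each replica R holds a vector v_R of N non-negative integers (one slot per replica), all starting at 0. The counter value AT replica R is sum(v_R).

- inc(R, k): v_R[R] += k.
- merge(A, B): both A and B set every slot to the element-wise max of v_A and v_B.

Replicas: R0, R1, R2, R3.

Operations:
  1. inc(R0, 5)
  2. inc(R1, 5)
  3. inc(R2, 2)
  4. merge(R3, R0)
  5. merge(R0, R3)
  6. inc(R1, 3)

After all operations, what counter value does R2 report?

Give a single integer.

Op 1: inc R0 by 5 -> R0=(5,0,0,0) value=5
Op 2: inc R1 by 5 -> R1=(0,5,0,0) value=5
Op 3: inc R2 by 2 -> R2=(0,0,2,0) value=2
Op 4: merge R3<->R0 -> R3=(5,0,0,0) R0=(5,0,0,0)
Op 5: merge R0<->R3 -> R0=(5,0,0,0) R3=(5,0,0,0)
Op 6: inc R1 by 3 -> R1=(0,8,0,0) value=8

Answer: 2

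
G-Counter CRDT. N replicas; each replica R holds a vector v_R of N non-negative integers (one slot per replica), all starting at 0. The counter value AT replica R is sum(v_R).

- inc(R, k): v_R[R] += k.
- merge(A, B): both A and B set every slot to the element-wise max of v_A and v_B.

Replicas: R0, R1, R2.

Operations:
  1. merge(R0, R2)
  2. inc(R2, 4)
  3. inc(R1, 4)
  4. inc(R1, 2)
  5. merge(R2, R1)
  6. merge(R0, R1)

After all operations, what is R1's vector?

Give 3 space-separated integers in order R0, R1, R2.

Op 1: merge R0<->R2 -> R0=(0,0,0) R2=(0,0,0)
Op 2: inc R2 by 4 -> R2=(0,0,4) value=4
Op 3: inc R1 by 4 -> R1=(0,4,0) value=4
Op 4: inc R1 by 2 -> R1=(0,6,0) value=6
Op 5: merge R2<->R1 -> R2=(0,6,4) R1=(0,6,4)
Op 6: merge R0<->R1 -> R0=(0,6,4) R1=(0,6,4)

Answer: 0 6 4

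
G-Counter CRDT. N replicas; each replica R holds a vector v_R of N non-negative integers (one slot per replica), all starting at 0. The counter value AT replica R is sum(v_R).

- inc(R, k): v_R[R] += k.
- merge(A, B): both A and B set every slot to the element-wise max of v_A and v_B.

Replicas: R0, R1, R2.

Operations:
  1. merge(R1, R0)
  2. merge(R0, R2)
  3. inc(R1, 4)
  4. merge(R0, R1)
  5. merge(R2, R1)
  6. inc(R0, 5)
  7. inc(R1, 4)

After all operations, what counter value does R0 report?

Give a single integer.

Answer: 9

Derivation:
Op 1: merge R1<->R0 -> R1=(0,0,0) R0=(0,0,0)
Op 2: merge R0<->R2 -> R0=(0,0,0) R2=(0,0,0)
Op 3: inc R1 by 4 -> R1=(0,4,0) value=4
Op 4: merge R0<->R1 -> R0=(0,4,0) R1=(0,4,0)
Op 5: merge R2<->R1 -> R2=(0,4,0) R1=(0,4,0)
Op 6: inc R0 by 5 -> R0=(5,4,0) value=9
Op 7: inc R1 by 4 -> R1=(0,8,0) value=8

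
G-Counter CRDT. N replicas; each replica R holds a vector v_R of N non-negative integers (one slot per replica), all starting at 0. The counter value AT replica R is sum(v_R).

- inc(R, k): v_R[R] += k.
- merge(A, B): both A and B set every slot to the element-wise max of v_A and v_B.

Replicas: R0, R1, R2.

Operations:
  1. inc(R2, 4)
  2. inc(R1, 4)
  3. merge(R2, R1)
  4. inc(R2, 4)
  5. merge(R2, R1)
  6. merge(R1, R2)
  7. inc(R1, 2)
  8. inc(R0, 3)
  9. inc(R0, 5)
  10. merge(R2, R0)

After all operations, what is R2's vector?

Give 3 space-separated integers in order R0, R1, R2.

Answer: 8 4 8

Derivation:
Op 1: inc R2 by 4 -> R2=(0,0,4) value=4
Op 2: inc R1 by 4 -> R1=(0,4,0) value=4
Op 3: merge R2<->R1 -> R2=(0,4,4) R1=(0,4,4)
Op 4: inc R2 by 4 -> R2=(0,4,8) value=12
Op 5: merge R2<->R1 -> R2=(0,4,8) R1=(0,4,8)
Op 6: merge R1<->R2 -> R1=(0,4,8) R2=(0,4,8)
Op 7: inc R1 by 2 -> R1=(0,6,8) value=14
Op 8: inc R0 by 3 -> R0=(3,0,0) value=3
Op 9: inc R0 by 5 -> R0=(8,0,0) value=8
Op 10: merge R2<->R0 -> R2=(8,4,8) R0=(8,4,8)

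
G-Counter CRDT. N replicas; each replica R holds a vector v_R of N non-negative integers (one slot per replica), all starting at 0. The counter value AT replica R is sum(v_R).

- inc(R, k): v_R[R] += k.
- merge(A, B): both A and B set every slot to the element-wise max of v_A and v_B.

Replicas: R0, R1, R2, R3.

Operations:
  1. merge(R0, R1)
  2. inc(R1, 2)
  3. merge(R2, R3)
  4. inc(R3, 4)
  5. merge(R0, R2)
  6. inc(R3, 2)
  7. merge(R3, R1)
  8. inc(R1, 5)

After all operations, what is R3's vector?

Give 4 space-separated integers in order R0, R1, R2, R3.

Answer: 0 2 0 6

Derivation:
Op 1: merge R0<->R1 -> R0=(0,0,0,0) R1=(0,0,0,0)
Op 2: inc R1 by 2 -> R1=(0,2,0,0) value=2
Op 3: merge R2<->R3 -> R2=(0,0,0,0) R3=(0,0,0,0)
Op 4: inc R3 by 4 -> R3=(0,0,0,4) value=4
Op 5: merge R0<->R2 -> R0=(0,0,0,0) R2=(0,0,0,0)
Op 6: inc R3 by 2 -> R3=(0,0,0,6) value=6
Op 7: merge R3<->R1 -> R3=(0,2,0,6) R1=(0,2,0,6)
Op 8: inc R1 by 5 -> R1=(0,7,0,6) value=13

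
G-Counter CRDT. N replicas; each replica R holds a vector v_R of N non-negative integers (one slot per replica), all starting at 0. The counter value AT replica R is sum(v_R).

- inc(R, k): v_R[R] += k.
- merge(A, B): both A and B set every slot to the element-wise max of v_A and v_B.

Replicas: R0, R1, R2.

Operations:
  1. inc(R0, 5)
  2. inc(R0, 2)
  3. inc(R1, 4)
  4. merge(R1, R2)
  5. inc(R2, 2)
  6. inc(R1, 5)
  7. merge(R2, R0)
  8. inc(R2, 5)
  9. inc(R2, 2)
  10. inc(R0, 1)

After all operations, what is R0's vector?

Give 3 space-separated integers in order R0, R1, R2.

Answer: 8 4 2

Derivation:
Op 1: inc R0 by 5 -> R0=(5,0,0) value=5
Op 2: inc R0 by 2 -> R0=(7,0,0) value=7
Op 3: inc R1 by 4 -> R1=(0,4,0) value=4
Op 4: merge R1<->R2 -> R1=(0,4,0) R2=(0,4,0)
Op 5: inc R2 by 2 -> R2=(0,4,2) value=6
Op 6: inc R1 by 5 -> R1=(0,9,0) value=9
Op 7: merge R2<->R0 -> R2=(7,4,2) R0=(7,4,2)
Op 8: inc R2 by 5 -> R2=(7,4,7) value=18
Op 9: inc R2 by 2 -> R2=(7,4,9) value=20
Op 10: inc R0 by 1 -> R0=(8,4,2) value=14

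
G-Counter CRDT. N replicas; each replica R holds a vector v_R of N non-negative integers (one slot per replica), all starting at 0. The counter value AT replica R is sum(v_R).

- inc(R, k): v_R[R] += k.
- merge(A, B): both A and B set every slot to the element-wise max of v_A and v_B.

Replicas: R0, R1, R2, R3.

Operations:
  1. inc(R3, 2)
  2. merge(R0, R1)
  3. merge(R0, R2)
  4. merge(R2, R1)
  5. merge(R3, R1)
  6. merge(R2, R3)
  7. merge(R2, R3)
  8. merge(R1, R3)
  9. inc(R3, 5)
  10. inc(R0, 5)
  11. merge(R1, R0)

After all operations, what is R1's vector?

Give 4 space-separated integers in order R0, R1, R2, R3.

Op 1: inc R3 by 2 -> R3=(0,0,0,2) value=2
Op 2: merge R0<->R1 -> R0=(0,0,0,0) R1=(0,0,0,0)
Op 3: merge R0<->R2 -> R0=(0,0,0,0) R2=(0,0,0,0)
Op 4: merge R2<->R1 -> R2=(0,0,0,0) R1=(0,0,0,0)
Op 5: merge R3<->R1 -> R3=(0,0,0,2) R1=(0,0,0,2)
Op 6: merge R2<->R3 -> R2=(0,0,0,2) R3=(0,0,0,2)
Op 7: merge R2<->R3 -> R2=(0,0,0,2) R3=(0,0,0,2)
Op 8: merge R1<->R3 -> R1=(0,0,0,2) R3=(0,0,0,2)
Op 9: inc R3 by 5 -> R3=(0,0,0,7) value=7
Op 10: inc R0 by 5 -> R0=(5,0,0,0) value=5
Op 11: merge R1<->R0 -> R1=(5,0,0,2) R0=(5,0,0,2)

Answer: 5 0 0 2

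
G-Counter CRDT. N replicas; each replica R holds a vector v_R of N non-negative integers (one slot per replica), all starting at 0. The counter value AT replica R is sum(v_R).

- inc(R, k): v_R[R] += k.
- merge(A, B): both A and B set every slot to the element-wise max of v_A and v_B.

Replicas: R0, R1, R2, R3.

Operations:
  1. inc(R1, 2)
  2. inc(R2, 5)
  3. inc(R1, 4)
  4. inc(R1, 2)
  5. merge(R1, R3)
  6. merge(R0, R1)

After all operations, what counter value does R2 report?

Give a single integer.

Op 1: inc R1 by 2 -> R1=(0,2,0,0) value=2
Op 2: inc R2 by 5 -> R2=(0,0,5,0) value=5
Op 3: inc R1 by 4 -> R1=(0,6,0,0) value=6
Op 4: inc R1 by 2 -> R1=(0,8,0,0) value=8
Op 5: merge R1<->R3 -> R1=(0,8,0,0) R3=(0,8,0,0)
Op 6: merge R0<->R1 -> R0=(0,8,0,0) R1=(0,8,0,0)

Answer: 5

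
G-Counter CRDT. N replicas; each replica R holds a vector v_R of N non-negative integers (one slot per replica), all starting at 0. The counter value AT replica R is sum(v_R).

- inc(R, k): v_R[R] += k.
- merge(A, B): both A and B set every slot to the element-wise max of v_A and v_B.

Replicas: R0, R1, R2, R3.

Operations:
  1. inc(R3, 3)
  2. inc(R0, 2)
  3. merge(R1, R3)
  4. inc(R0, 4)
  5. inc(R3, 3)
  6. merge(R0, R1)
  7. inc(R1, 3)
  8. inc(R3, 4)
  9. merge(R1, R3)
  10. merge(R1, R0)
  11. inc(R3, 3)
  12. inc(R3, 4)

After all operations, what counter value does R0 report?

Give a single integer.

Answer: 19

Derivation:
Op 1: inc R3 by 3 -> R3=(0,0,0,3) value=3
Op 2: inc R0 by 2 -> R0=(2,0,0,0) value=2
Op 3: merge R1<->R3 -> R1=(0,0,0,3) R3=(0,0,0,3)
Op 4: inc R0 by 4 -> R0=(6,0,0,0) value=6
Op 5: inc R3 by 3 -> R3=(0,0,0,6) value=6
Op 6: merge R0<->R1 -> R0=(6,0,0,3) R1=(6,0,0,3)
Op 7: inc R1 by 3 -> R1=(6,3,0,3) value=12
Op 8: inc R3 by 4 -> R3=(0,0,0,10) value=10
Op 9: merge R1<->R3 -> R1=(6,3,0,10) R3=(6,3,0,10)
Op 10: merge R1<->R0 -> R1=(6,3,0,10) R0=(6,3,0,10)
Op 11: inc R3 by 3 -> R3=(6,3,0,13) value=22
Op 12: inc R3 by 4 -> R3=(6,3,0,17) value=26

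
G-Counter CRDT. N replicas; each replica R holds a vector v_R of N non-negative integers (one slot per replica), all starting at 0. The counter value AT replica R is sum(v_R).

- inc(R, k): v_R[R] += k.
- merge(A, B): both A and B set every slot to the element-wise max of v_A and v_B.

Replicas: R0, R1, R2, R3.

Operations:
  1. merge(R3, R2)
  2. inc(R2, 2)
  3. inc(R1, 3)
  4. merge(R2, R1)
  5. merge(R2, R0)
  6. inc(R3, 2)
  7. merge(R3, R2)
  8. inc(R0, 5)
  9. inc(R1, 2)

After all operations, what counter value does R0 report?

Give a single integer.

Op 1: merge R3<->R2 -> R3=(0,0,0,0) R2=(0,0,0,0)
Op 2: inc R2 by 2 -> R2=(0,0,2,0) value=2
Op 3: inc R1 by 3 -> R1=(0,3,0,0) value=3
Op 4: merge R2<->R1 -> R2=(0,3,2,0) R1=(0,3,2,0)
Op 5: merge R2<->R0 -> R2=(0,3,2,0) R0=(0,3,2,0)
Op 6: inc R3 by 2 -> R3=(0,0,0,2) value=2
Op 7: merge R3<->R2 -> R3=(0,3,2,2) R2=(0,3,2,2)
Op 8: inc R0 by 5 -> R0=(5,3,2,0) value=10
Op 9: inc R1 by 2 -> R1=(0,5,2,0) value=7

Answer: 10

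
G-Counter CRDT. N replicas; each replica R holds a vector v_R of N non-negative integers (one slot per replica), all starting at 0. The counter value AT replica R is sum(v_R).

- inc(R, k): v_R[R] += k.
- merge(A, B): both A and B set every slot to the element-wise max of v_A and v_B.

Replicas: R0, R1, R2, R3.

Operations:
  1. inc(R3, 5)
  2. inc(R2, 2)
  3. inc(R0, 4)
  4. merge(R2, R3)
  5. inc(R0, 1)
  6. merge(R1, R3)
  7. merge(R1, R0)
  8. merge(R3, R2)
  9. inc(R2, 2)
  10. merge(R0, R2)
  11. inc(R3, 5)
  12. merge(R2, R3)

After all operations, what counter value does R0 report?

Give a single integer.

Op 1: inc R3 by 5 -> R3=(0,0,0,5) value=5
Op 2: inc R2 by 2 -> R2=(0,0,2,0) value=2
Op 3: inc R0 by 4 -> R0=(4,0,0,0) value=4
Op 4: merge R2<->R3 -> R2=(0,0,2,5) R3=(0,0,2,5)
Op 5: inc R0 by 1 -> R0=(5,0,0,0) value=5
Op 6: merge R1<->R3 -> R1=(0,0,2,5) R3=(0,0,2,5)
Op 7: merge R1<->R0 -> R1=(5,0,2,5) R0=(5,0,2,5)
Op 8: merge R3<->R2 -> R3=(0,0,2,5) R2=(0,0,2,5)
Op 9: inc R2 by 2 -> R2=(0,0,4,5) value=9
Op 10: merge R0<->R2 -> R0=(5,0,4,5) R2=(5,0,4,5)
Op 11: inc R3 by 5 -> R3=(0,0,2,10) value=12
Op 12: merge R2<->R3 -> R2=(5,0,4,10) R3=(5,0,4,10)

Answer: 14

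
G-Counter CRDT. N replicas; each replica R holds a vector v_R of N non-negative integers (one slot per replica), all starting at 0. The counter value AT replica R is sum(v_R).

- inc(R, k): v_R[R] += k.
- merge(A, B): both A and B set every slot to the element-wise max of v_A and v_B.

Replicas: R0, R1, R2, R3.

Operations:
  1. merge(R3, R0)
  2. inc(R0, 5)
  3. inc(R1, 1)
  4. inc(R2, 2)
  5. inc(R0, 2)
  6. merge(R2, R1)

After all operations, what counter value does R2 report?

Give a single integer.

Op 1: merge R3<->R0 -> R3=(0,0,0,0) R0=(0,0,0,0)
Op 2: inc R0 by 5 -> R0=(5,0,0,0) value=5
Op 3: inc R1 by 1 -> R1=(0,1,0,0) value=1
Op 4: inc R2 by 2 -> R2=(0,0,2,0) value=2
Op 5: inc R0 by 2 -> R0=(7,0,0,0) value=7
Op 6: merge R2<->R1 -> R2=(0,1,2,0) R1=(0,1,2,0)

Answer: 3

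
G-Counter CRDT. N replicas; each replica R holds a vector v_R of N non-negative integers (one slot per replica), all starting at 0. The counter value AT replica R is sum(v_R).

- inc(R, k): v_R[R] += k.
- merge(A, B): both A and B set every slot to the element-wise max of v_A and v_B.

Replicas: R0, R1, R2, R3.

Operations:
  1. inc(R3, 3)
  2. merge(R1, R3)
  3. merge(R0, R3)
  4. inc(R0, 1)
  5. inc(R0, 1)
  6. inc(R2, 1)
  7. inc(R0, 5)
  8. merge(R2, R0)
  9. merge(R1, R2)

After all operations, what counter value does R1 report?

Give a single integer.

Op 1: inc R3 by 3 -> R3=(0,0,0,3) value=3
Op 2: merge R1<->R3 -> R1=(0,0,0,3) R3=(0,0,0,3)
Op 3: merge R0<->R3 -> R0=(0,0,0,3) R3=(0,0,0,3)
Op 4: inc R0 by 1 -> R0=(1,0,0,3) value=4
Op 5: inc R0 by 1 -> R0=(2,0,0,3) value=5
Op 6: inc R2 by 1 -> R2=(0,0,1,0) value=1
Op 7: inc R0 by 5 -> R0=(7,0,0,3) value=10
Op 8: merge R2<->R0 -> R2=(7,0,1,3) R0=(7,0,1,3)
Op 9: merge R1<->R2 -> R1=(7,0,1,3) R2=(7,0,1,3)

Answer: 11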